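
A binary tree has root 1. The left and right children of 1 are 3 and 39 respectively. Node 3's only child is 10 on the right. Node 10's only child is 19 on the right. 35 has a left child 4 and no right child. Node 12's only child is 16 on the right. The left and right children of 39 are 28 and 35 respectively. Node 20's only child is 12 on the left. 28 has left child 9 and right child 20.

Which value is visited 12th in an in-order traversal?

35

In-order visits the left subtree, then the node, then the right subtree.
At 1: go left to 3.
  At 3: no left child.
  Visit 3.
  At 3: go right to 10.
    At 10: no left child.
    Visit 10.
    At 10: go right to 19.
      19 is a leaf — visit 19.
Visit 1.
At 1: go right to 39.
  At 39: go left to 28.
    At 28: go left to 9.
      9 is a leaf — visit 9.
    Visit 28.
    At 28: go right to 20.
      At 20: go left to 12.
        At 12: no left child.
        Visit 12.
        At 12: go right to 16.
          16 is a leaf — visit 16.
      Visit 20.
      At 20: no right child.
  Visit 39.
  At 39: go right to 35.
    At 35: go left to 4.
      4 is a leaf — visit 4.
    Visit 35.
    At 35: no right child.
Full in-order sequence: 3, 10, 19, 1, 9, 28, 12, 16, 20, 39, 4, 35.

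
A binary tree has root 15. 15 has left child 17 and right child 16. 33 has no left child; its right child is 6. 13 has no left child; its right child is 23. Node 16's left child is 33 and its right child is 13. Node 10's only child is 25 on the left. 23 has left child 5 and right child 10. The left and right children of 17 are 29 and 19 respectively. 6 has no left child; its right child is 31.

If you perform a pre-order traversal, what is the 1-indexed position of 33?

6

Pre-order visits the node, then its left subtree, then its right subtree.
Visit 15.
At 15: go left to 17.
  Visit 17.
  At 17: go left to 29.
    29 is a leaf — visit 29.
  At 17: go right to 19.
    19 is a leaf — visit 19.
At 15: go right to 16.
  Visit 16.
  At 16: go left to 33.
    Visit 33.
    At 33: no left child.
    At 33: go right to 6.
      Visit 6.
      At 6: no left child.
      At 6: go right to 31.
        31 is a leaf — visit 31.
  At 16: go right to 13.
    Visit 13.
    At 13: no left child.
    At 13: go right to 23.
      Visit 23.
      At 23: go left to 5.
        5 is a leaf — visit 5.
      At 23: go right to 10.
        Visit 10.
        At 10: go left to 25.
          25 is a leaf — visit 25.
        At 10: no right child.
Full pre-order sequence: 15, 17, 29, 19, 16, 33, 6, 31, 13, 23, 5, 10, 25.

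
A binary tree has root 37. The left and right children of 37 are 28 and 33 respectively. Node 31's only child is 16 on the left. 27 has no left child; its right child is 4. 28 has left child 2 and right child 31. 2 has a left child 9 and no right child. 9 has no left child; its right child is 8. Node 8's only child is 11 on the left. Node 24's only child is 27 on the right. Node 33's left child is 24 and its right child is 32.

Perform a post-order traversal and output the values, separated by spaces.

11 8 9 2 16 31 28 4 27 24 32 33 37

Post-order visits the left subtree, then the right subtree, then the node.
At 37: go left to 28.
  At 28: go left to 2.
    At 2: go left to 9.
      At 9: no left child.
      At 9: go right to 8.
        At 8: go left to 11.
          11 is a leaf — visit 11.
        At 8: no right child.
        Visit 8.
      Visit 9.
    At 2: no right child.
    Visit 2.
  At 28: go right to 31.
    At 31: go left to 16.
      16 is a leaf — visit 16.
    At 31: no right child.
    Visit 31.
  Visit 28.
At 37: go right to 33.
  At 33: go left to 24.
    At 24: no left child.
    At 24: go right to 27.
      At 27: no left child.
      At 27: go right to 4.
        4 is a leaf — visit 4.
      Visit 27.
    Visit 24.
  At 33: go right to 32.
    32 is a leaf — visit 32.
  Visit 33.
Visit 37.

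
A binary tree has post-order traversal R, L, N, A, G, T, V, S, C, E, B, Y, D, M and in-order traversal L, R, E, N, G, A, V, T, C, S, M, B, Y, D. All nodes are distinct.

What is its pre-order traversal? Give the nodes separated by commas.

The last element of post-order is the root; it splits in-order into left and right subtrees.
Root M: left subtree has 10 nodes {L, R, E, N, G, A, V, T, C, S}, right has 3 {B, Y, D}.
  Root E: left subtree has 2 nodes {L, R}, right has 7 {N, G, A, V, T, C, S}.
    Root L: left subtree has 0 nodes { }, right has 1 {R}.
    Root C: left subtree has 5 nodes {N, G, A, V, T}, right has 1 {S}.
      Root V: left subtree has 3 nodes {N, G, A}, right has 1 {T}.
        Root G: left subtree has 1 node {N}, right has 1 {A}.
  Root D: left subtree has 2 nodes {B, Y}, right has 0 { }.
    Root Y: left subtree has 1 node {B}, right has 0 { }.

M, E, L, R, C, V, G, N, A, T, S, D, Y, B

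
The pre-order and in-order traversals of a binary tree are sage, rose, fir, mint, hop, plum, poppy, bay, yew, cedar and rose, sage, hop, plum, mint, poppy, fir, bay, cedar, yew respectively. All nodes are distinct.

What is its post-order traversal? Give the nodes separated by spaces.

rose plum hop poppy mint cedar yew bay fir sage

The first element of pre-order is the root; it splits in-order into left and right subtrees.
Root sage: left subtree has 1 node {rose}, right has 8 {hop, plum, mint, poppy, fir, bay, cedar, yew}.
  Root fir: left subtree has 4 nodes {hop, plum, mint, poppy}, right has 3 {bay, cedar, yew}.
    Root mint: left subtree has 2 nodes {hop, plum}, right has 1 {poppy}.
      Root hop: left subtree has 0 nodes { }, right has 1 {plum}.
    Root bay: left subtree has 0 nodes { }, right has 2 {cedar, yew}.
      Root yew: left subtree has 1 node {cedar}, right has 0 { }.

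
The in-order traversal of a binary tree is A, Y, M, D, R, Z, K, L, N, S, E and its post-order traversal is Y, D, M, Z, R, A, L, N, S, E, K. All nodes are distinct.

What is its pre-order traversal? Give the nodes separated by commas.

The last element of post-order is the root; it splits in-order into left and right subtrees.
Root K: left subtree has 6 nodes {A, Y, M, D, R, Z}, right has 4 {L, N, S, E}.
  Root A: left subtree has 0 nodes { }, right has 5 {Y, M, D, R, Z}.
    Root R: left subtree has 3 nodes {Y, M, D}, right has 1 {Z}.
      Root M: left subtree has 1 node {Y}, right has 1 {D}.
  Root E: left subtree has 3 nodes {L, N, S}, right has 0 { }.
    Root S: left subtree has 2 nodes {L, N}, right has 0 { }.
      Root N: left subtree has 1 node {L}, right has 0 { }.

K, A, R, M, Y, D, Z, E, S, N, L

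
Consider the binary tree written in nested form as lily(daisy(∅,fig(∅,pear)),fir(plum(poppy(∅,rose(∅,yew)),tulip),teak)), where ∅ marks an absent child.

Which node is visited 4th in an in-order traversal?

In-order visits the left subtree, then the node, then the right subtree.
At lily: go left to daisy.
  At daisy: no left child.
  Visit daisy.
  At daisy: go right to fig.
    At fig: no left child.
    Visit fig.
    At fig: go right to pear.
      pear is a leaf — visit pear.
Visit lily.
At lily: go right to fir.
  At fir: go left to plum.
    At plum: go left to poppy.
      At poppy: no left child.
      Visit poppy.
      At poppy: go right to rose.
        At rose: no left child.
        Visit rose.
        At rose: go right to yew.
          yew is a leaf — visit yew.
    Visit plum.
    At plum: go right to tulip.
      tulip is a leaf — visit tulip.
  Visit fir.
  At fir: go right to teak.
    teak is a leaf — visit teak.
Full in-order sequence: daisy, fig, pear, lily, poppy, rose, yew, plum, tulip, fir, teak.

lily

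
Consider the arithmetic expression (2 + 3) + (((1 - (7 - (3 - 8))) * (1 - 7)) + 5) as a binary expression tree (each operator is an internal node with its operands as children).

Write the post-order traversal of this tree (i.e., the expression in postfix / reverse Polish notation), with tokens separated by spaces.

2 3 + 1 7 3 8 - - - 1 7 - * 5 + +

Post-order on an expression tree gives postfix notation: for each operator, emit left operand, right operand, then the operator.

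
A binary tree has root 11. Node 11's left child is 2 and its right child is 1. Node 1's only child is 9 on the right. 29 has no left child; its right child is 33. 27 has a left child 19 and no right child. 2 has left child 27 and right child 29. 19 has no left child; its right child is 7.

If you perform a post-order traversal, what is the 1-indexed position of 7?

1

Post-order visits the left subtree, then the right subtree, then the node.
At 11: go left to 2.
  At 2: go left to 27.
    At 27: go left to 19.
      At 19: no left child.
      At 19: go right to 7.
        7 is a leaf — visit 7.
      Visit 19.
    At 27: no right child.
    Visit 27.
  At 2: go right to 29.
    At 29: no left child.
    At 29: go right to 33.
      33 is a leaf — visit 33.
    Visit 29.
  Visit 2.
At 11: go right to 1.
  At 1: no left child.
  At 1: go right to 9.
    9 is a leaf — visit 9.
  Visit 1.
Visit 11.
Full post-order sequence: 7, 19, 27, 33, 29, 2, 9, 1, 11.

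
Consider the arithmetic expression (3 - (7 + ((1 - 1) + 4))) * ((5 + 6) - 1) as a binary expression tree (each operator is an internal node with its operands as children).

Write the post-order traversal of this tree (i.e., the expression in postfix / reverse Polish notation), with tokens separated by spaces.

Post-order on an expression tree gives postfix notation: for each operator, emit left operand, right operand, then the operator.

3 7 1 1 - 4 + + - 5 6 + 1 - *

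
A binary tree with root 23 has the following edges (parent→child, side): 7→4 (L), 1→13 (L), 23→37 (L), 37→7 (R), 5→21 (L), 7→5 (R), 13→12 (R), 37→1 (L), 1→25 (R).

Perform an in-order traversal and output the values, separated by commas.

In-order visits the left subtree, then the node, then the right subtree.
At 23: go left to 37.
  At 37: go left to 1.
    At 1: go left to 13.
      At 13: no left child.
      Visit 13.
      At 13: go right to 12.
        12 is a leaf — visit 12.
    Visit 1.
    At 1: go right to 25.
      25 is a leaf — visit 25.
  Visit 37.
  At 37: go right to 7.
    At 7: go left to 4.
      4 is a leaf — visit 4.
    Visit 7.
    At 7: go right to 5.
      At 5: go left to 21.
        21 is a leaf — visit 21.
      Visit 5.
      At 5: no right child.
Visit 23.
At 23: no right child.

13, 12, 1, 25, 37, 4, 7, 21, 5, 23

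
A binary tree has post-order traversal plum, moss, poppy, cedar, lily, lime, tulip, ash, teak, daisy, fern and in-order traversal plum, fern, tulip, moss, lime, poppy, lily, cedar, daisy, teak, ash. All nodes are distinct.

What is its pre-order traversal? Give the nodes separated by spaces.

The last element of post-order is the root; it splits in-order into left and right subtrees.
Root fern: left subtree has 1 node {plum}, right has 9 {tulip, moss, lime, poppy, lily, cedar, daisy, teak, ash}.
  Root daisy: left subtree has 6 nodes {tulip, moss, lime, poppy, lily, cedar}, right has 2 {teak, ash}.
    Root tulip: left subtree has 0 nodes { }, right has 5 {moss, lime, poppy, lily, cedar}.
      Root lime: left subtree has 1 node {moss}, right has 3 {poppy, lily, cedar}.
        Root lily: left subtree has 1 node {poppy}, right has 1 {cedar}.
    Root teak: left subtree has 0 nodes { }, right has 1 {ash}.

fern plum daisy tulip lime moss lily poppy cedar teak ash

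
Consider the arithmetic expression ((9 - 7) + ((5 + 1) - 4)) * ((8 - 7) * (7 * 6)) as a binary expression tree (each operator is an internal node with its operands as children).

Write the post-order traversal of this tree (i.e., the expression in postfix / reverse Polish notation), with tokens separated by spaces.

9 7 - 5 1 + 4 - + 8 7 - 7 6 * * *

Post-order on an expression tree gives postfix notation: for each operator, emit left operand, right operand, then the operator.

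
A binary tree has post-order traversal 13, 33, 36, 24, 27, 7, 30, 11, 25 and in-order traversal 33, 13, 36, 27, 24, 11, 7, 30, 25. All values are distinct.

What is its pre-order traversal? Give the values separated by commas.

The last element of post-order is the root; it splits in-order into left and right subtrees.
Root 25: left subtree has 8 nodes {33, 13, 36, 27, 24, 11, 7, 30}, right has 0 { }.
  Root 11: left subtree has 5 nodes {33, 13, 36, 27, 24}, right has 2 {7, 30}.
    Root 27: left subtree has 3 nodes {33, 13, 36}, right has 1 {24}.
      Root 36: left subtree has 2 nodes {33, 13}, right has 0 { }.
        Root 33: left subtree has 0 nodes { }, right has 1 {13}.
    Root 30: left subtree has 1 node {7}, right has 0 { }.

25, 11, 27, 36, 33, 13, 24, 30, 7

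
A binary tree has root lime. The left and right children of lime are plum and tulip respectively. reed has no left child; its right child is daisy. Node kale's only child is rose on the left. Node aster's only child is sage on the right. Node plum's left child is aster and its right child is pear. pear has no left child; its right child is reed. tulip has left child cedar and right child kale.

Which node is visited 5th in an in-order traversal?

reed

In-order visits the left subtree, then the node, then the right subtree.
At lime: go left to plum.
  At plum: go left to aster.
    At aster: no left child.
    Visit aster.
    At aster: go right to sage.
      sage is a leaf — visit sage.
  Visit plum.
  At plum: go right to pear.
    At pear: no left child.
    Visit pear.
    At pear: go right to reed.
      At reed: no left child.
      Visit reed.
      At reed: go right to daisy.
        daisy is a leaf — visit daisy.
Visit lime.
At lime: go right to tulip.
  At tulip: go left to cedar.
    cedar is a leaf — visit cedar.
  Visit tulip.
  At tulip: go right to kale.
    At kale: go left to rose.
      rose is a leaf — visit rose.
    Visit kale.
    At kale: no right child.
Full in-order sequence: aster, sage, plum, pear, reed, daisy, lime, cedar, tulip, rose, kale.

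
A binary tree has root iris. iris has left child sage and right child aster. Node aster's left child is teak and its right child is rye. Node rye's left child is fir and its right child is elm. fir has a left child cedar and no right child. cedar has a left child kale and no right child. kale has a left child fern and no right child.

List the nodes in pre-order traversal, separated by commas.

iris, sage, aster, teak, rye, fir, cedar, kale, fern, elm

Pre-order visits the node, then its left subtree, then its right subtree.
Visit iris.
At iris: go left to sage.
  sage is a leaf — visit sage.
At iris: go right to aster.
  Visit aster.
  At aster: go left to teak.
    teak is a leaf — visit teak.
  At aster: go right to rye.
    Visit rye.
    At rye: go left to fir.
      Visit fir.
      At fir: go left to cedar.
        Visit cedar.
        At cedar: go left to kale.
          Visit kale.
          At kale: go left to fern.
            fern is a leaf — visit fern.
          At kale: no right child.
        At cedar: no right child.
      At fir: no right child.
    At rye: go right to elm.
      elm is a leaf — visit elm.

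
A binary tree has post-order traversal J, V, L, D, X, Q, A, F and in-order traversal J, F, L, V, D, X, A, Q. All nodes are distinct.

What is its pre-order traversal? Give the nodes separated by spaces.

The last element of post-order is the root; it splits in-order into left and right subtrees.
Root F: left subtree has 1 node {J}, right has 6 {L, V, D, X, A, Q}.
  Root A: left subtree has 4 nodes {L, V, D, X}, right has 1 {Q}.
    Root X: left subtree has 3 nodes {L, V, D}, right has 0 { }.
      Root D: left subtree has 2 nodes {L, V}, right has 0 { }.
        Root L: left subtree has 0 nodes { }, right has 1 {V}.

F J A X D L V Q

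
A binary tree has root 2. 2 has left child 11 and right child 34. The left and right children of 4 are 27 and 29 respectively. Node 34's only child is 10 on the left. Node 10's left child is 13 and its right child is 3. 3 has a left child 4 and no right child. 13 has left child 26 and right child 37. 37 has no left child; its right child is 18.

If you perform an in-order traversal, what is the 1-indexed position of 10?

In-order visits the left subtree, then the node, then the right subtree.
At 2: go left to 11.
  11 is a leaf — visit 11.
Visit 2.
At 2: go right to 34.
  At 34: go left to 10.
    At 10: go left to 13.
      At 13: go left to 26.
        26 is a leaf — visit 26.
      Visit 13.
      At 13: go right to 37.
        At 37: no left child.
        Visit 37.
        At 37: go right to 18.
          18 is a leaf — visit 18.
    Visit 10.
    At 10: go right to 3.
      At 3: go left to 4.
        At 4: go left to 27.
          27 is a leaf — visit 27.
        Visit 4.
        At 4: go right to 29.
          29 is a leaf — visit 29.
      Visit 3.
      At 3: no right child.
  Visit 34.
  At 34: no right child.
Full in-order sequence: 11, 2, 26, 13, 37, 18, 10, 27, 4, 29, 3, 34.

7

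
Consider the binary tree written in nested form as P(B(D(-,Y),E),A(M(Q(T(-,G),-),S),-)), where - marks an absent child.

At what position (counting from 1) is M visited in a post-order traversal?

9

Post-order visits the left subtree, then the right subtree, then the node.
At P: go left to B.
  At B: go left to D.
    At D: no left child.
    At D: go right to Y.
      Y is a leaf — visit Y.
    Visit D.
  At B: go right to E.
    E is a leaf — visit E.
  Visit B.
At P: go right to A.
  At A: go left to M.
    At M: go left to Q.
      At Q: go left to T.
        At T: no left child.
        At T: go right to G.
          G is a leaf — visit G.
        Visit T.
      At Q: no right child.
      Visit Q.
    At M: go right to S.
      S is a leaf — visit S.
    Visit M.
  At A: no right child.
  Visit A.
Visit P.
Full post-order sequence: Y, D, E, B, G, T, Q, S, M, A, P.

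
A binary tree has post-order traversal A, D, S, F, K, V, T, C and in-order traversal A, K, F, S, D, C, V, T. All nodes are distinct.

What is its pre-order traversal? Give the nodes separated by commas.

The last element of post-order is the root; it splits in-order into left and right subtrees.
Root C: left subtree has 5 nodes {A, K, F, S, D}, right has 2 {V, T}.
  Root K: left subtree has 1 node {A}, right has 3 {F, S, D}.
    Root F: left subtree has 0 nodes { }, right has 2 {S, D}.
      Root S: left subtree has 0 nodes { }, right has 1 {D}.
  Root T: left subtree has 1 node {V}, right has 0 { }.

C, K, A, F, S, D, T, V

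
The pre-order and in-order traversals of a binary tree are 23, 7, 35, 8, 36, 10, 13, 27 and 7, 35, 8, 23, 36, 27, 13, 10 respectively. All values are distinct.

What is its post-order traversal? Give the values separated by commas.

The first element of pre-order is the root; it splits in-order into left and right subtrees.
Root 23: left subtree has 3 nodes {7, 35, 8}, right has 4 {36, 27, 13, 10}.
  Root 7: left subtree has 0 nodes { }, right has 2 {35, 8}.
    Root 35: left subtree has 0 nodes { }, right has 1 {8}.
  Root 36: left subtree has 0 nodes { }, right has 3 {27, 13, 10}.
    Root 10: left subtree has 2 nodes {27, 13}, right has 0 { }.
      Root 13: left subtree has 1 node {27}, right has 0 { }.

8, 35, 7, 27, 13, 10, 36, 23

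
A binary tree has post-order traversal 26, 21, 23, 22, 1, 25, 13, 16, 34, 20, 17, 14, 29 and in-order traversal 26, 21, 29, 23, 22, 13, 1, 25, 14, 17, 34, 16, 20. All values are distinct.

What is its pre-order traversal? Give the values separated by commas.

29, 21, 26, 14, 13, 22, 23, 25, 1, 17, 20, 34, 16

The last element of post-order is the root; it splits in-order into left and right subtrees.
Root 29: left subtree has 2 nodes {26, 21}, right has 10 {23, 22, 13, 1, 25, 14, 17, 34, 16, 20}.
  Root 21: left subtree has 1 node {26}, right has 0 { }.
  Root 14: left subtree has 5 nodes {23, 22, 13, 1, 25}, right has 4 {17, 34, 16, 20}.
    Root 13: left subtree has 2 nodes {23, 22}, right has 2 {1, 25}.
      Root 22: left subtree has 1 node {23}, right has 0 { }.
      Root 25: left subtree has 1 node {1}, right has 0 { }.
    Root 17: left subtree has 0 nodes { }, right has 3 {34, 16, 20}.
      Root 20: left subtree has 2 nodes {34, 16}, right has 0 { }.
        Root 34: left subtree has 0 nodes { }, right has 1 {16}.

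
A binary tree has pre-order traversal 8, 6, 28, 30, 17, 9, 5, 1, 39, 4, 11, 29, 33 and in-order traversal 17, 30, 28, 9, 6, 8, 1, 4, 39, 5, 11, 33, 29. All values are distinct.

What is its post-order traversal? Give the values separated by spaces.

17 30 9 28 6 4 39 1 33 29 11 5 8

The first element of pre-order is the root; it splits in-order into left and right subtrees.
Root 8: left subtree has 5 nodes {17, 30, 28, 9, 6}, right has 7 {1, 4, 39, 5, 11, 33, 29}.
  Root 6: left subtree has 4 nodes {17, 30, 28, 9}, right has 0 { }.
    Root 28: left subtree has 2 nodes {17, 30}, right has 1 {9}.
      Root 30: left subtree has 1 node {17}, right has 0 { }.
  Root 5: left subtree has 3 nodes {1, 4, 39}, right has 3 {11, 33, 29}.
    Root 1: left subtree has 0 nodes { }, right has 2 {4, 39}.
      Root 39: left subtree has 1 node {4}, right has 0 { }.
    Root 11: left subtree has 0 nodes { }, right has 2 {33, 29}.
      Root 29: left subtree has 1 node {33}, right has 0 { }.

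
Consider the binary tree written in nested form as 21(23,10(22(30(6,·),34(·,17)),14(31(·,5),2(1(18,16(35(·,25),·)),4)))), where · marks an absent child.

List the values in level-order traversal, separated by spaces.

Level-order visits nodes level by level from the root, left to right within each level.
Level 0: 21
Level 1: 23, 10
Level 2: 22, 14
Level 3: 30, 34, 31, 2
Level 4: 6, 17, 5, 1, 4
Level 5: 18, 16
Level 6: 35
Level 7: 25

21 23 10 22 14 30 34 31 2 6 17 5 1 4 18 16 35 25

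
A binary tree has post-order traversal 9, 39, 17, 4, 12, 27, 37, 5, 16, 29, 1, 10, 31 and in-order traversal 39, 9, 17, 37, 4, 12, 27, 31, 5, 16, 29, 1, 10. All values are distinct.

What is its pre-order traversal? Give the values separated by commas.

The last element of post-order is the root; it splits in-order into left and right subtrees.
Root 31: left subtree has 7 nodes {39, 9, 17, 37, 4, 12, 27}, right has 5 {5, 16, 29, 1, 10}.
  Root 37: left subtree has 3 nodes {39, 9, 17}, right has 3 {4, 12, 27}.
    Root 17: left subtree has 2 nodes {39, 9}, right has 0 { }.
      Root 39: left subtree has 0 nodes { }, right has 1 {9}.
    Root 27: left subtree has 2 nodes {4, 12}, right has 0 { }.
      Root 12: left subtree has 1 node {4}, right has 0 { }.
  Root 10: left subtree has 4 nodes {5, 16, 29, 1}, right has 0 { }.
    Root 1: left subtree has 3 nodes {5, 16, 29}, right has 0 { }.
      Root 29: left subtree has 2 nodes {5, 16}, right has 0 { }.
        Root 16: left subtree has 1 node {5}, right has 0 { }.

31, 37, 17, 39, 9, 27, 12, 4, 10, 1, 29, 16, 5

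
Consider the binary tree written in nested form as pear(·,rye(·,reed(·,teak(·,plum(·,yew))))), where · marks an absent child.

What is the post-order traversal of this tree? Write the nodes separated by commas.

yew, plum, teak, reed, rye, pear

Post-order visits the left subtree, then the right subtree, then the node.
At pear: no left child.
At pear: go right to rye.
  At rye: no left child.
  At rye: go right to reed.
    At reed: no left child.
    At reed: go right to teak.
      At teak: no left child.
      At teak: go right to plum.
        At plum: no left child.
        At plum: go right to yew.
          yew is a leaf — visit yew.
        Visit plum.
      Visit teak.
    Visit reed.
  Visit rye.
Visit pear.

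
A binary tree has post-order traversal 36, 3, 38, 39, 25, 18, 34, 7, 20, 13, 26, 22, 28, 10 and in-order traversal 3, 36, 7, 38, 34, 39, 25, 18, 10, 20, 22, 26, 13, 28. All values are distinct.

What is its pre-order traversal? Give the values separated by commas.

10, 7, 3, 36, 34, 38, 18, 25, 39, 28, 22, 20, 26, 13

The last element of post-order is the root; it splits in-order into left and right subtrees.
Root 10: left subtree has 8 nodes {3, 36, 7, 38, 34, 39, 25, 18}, right has 5 {20, 22, 26, 13, 28}.
  Root 7: left subtree has 2 nodes {3, 36}, right has 5 {38, 34, 39, 25, 18}.
    Root 3: left subtree has 0 nodes { }, right has 1 {36}.
    Root 34: left subtree has 1 node {38}, right has 3 {39, 25, 18}.
      Root 18: left subtree has 2 nodes {39, 25}, right has 0 { }.
        Root 25: left subtree has 1 node {39}, right has 0 { }.
  Root 28: left subtree has 4 nodes {20, 22, 26, 13}, right has 0 { }.
    Root 22: left subtree has 1 node {20}, right has 2 {26, 13}.
      Root 26: left subtree has 0 nodes { }, right has 1 {13}.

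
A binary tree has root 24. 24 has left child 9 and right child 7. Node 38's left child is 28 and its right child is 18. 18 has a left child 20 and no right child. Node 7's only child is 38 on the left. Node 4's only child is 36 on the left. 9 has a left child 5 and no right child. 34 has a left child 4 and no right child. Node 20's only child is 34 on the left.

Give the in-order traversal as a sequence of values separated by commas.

5, 9, 24, 28, 38, 36, 4, 34, 20, 18, 7

In-order visits the left subtree, then the node, then the right subtree.
At 24: go left to 9.
  At 9: go left to 5.
    5 is a leaf — visit 5.
  Visit 9.
  At 9: no right child.
Visit 24.
At 24: go right to 7.
  At 7: go left to 38.
    At 38: go left to 28.
      28 is a leaf — visit 28.
    Visit 38.
    At 38: go right to 18.
      At 18: go left to 20.
        At 20: go left to 34.
          At 34: go left to 4.
            At 4: go left to 36.
              36 is a leaf — visit 36.
            Visit 4.
            At 4: no right child.
          Visit 34.
          At 34: no right child.
        Visit 20.
        At 20: no right child.
      Visit 18.
      At 18: no right child.
  Visit 7.
  At 7: no right child.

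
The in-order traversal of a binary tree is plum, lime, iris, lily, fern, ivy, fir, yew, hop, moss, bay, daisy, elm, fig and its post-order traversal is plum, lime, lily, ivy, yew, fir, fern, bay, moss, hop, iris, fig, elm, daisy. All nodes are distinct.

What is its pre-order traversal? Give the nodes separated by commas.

The last element of post-order is the root; it splits in-order into left and right subtrees.
Root daisy: left subtree has 11 nodes {plum, lime, iris, lily, fern, ivy, fir, yew, hop, moss, bay}, right has 2 {elm, fig}.
  Root iris: left subtree has 2 nodes {plum, lime}, right has 8 {lily, fern, ivy, fir, yew, hop, moss, bay}.
    Root lime: left subtree has 1 node {plum}, right has 0 { }.
    Root hop: left subtree has 5 nodes {lily, fern, ivy, fir, yew}, right has 2 {moss, bay}.
      Root fern: left subtree has 1 node {lily}, right has 3 {ivy, fir, yew}.
        Root fir: left subtree has 1 node {ivy}, right has 1 {yew}.
      Root moss: left subtree has 0 nodes { }, right has 1 {bay}.
  Root elm: left subtree has 0 nodes { }, right has 1 {fig}.

daisy, iris, lime, plum, hop, fern, lily, fir, ivy, yew, moss, bay, elm, fig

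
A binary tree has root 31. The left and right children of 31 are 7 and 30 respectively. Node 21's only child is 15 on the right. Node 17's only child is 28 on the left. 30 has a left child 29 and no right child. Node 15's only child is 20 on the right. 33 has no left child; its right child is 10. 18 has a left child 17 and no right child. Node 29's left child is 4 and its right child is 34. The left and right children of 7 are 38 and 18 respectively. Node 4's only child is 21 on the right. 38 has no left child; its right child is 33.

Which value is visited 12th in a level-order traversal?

Level-order visits nodes level by level from the root, left to right within each level.
Level 0: 31
Level 1: 7, 30
Level 2: 38, 18, 29
Level 3: 33, 17, 4, 34
Level 4: 10, 28, 21
Level 5: 15
Level 6: 20
Full level-order sequence: 31, 7, 30, 38, 18, 29, 33, 17, 4, 34, 10, 28, 21, 15, 20.

28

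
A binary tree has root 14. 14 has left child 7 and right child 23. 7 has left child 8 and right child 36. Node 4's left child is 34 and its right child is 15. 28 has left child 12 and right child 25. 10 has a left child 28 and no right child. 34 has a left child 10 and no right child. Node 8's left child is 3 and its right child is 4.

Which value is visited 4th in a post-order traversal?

28

Post-order visits the left subtree, then the right subtree, then the node.
At 14: go left to 7.
  At 7: go left to 8.
    At 8: go left to 3.
      3 is a leaf — visit 3.
    At 8: go right to 4.
      At 4: go left to 34.
        At 34: go left to 10.
          At 10: go left to 28.
            At 28: go left to 12.
              12 is a leaf — visit 12.
            At 28: go right to 25.
              25 is a leaf — visit 25.
            Visit 28.
          At 10: no right child.
          Visit 10.
        At 34: no right child.
        Visit 34.
      At 4: go right to 15.
        15 is a leaf — visit 15.
      Visit 4.
    Visit 8.
  At 7: go right to 36.
    36 is a leaf — visit 36.
  Visit 7.
At 14: go right to 23.
  23 is a leaf — visit 23.
Visit 14.
Full post-order sequence: 3, 12, 25, 28, 10, 34, 15, 4, 8, 36, 7, 23, 14.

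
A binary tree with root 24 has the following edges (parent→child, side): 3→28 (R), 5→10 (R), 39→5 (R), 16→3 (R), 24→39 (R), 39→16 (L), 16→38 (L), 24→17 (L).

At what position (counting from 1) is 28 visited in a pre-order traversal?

Pre-order visits the node, then its left subtree, then its right subtree.
Visit 24.
At 24: go left to 17.
  17 is a leaf — visit 17.
At 24: go right to 39.
  Visit 39.
  At 39: go left to 16.
    Visit 16.
    At 16: go left to 38.
      38 is a leaf — visit 38.
    At 16: go right to 3.
      Visit 3.
      At 3: no left child.
      At 3: go right to 28.
        28 is a leaf — visit 28.
  At 39: go right to 5.
    Visit 5.
    At 5: no left child.
    At 5: go right to 10.
      10 is a leaf — visit 10.
Full pre-order sequence: 24, 17, 39, 16, 38, 3, 28, 5, 10.

7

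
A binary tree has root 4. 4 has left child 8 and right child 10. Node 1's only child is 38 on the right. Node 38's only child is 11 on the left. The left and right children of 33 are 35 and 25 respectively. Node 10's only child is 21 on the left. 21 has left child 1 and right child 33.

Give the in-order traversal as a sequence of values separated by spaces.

In-order visits the left subtree, then the node, then the right subtree.
At 4: go left to 8.
  8 is a leaf — visit 8.
Visit 4.
At 4: go right to 10.
  At 10: go left to 21.
    At 21: go left to 1.
      At 1: no left child.
      Visit 1.
      At 1: go right to 38.
        At 38: go left to 11.
          11 is a leaf — visit 11.
        Visit 38.
        At 38: no right child.
    Visit 21.
    At 21: go right to 33.
      At 33: go left to 35.
        35 is a leaf — visit 35.
      Visit 33.
      At 33: go right to 25.
        25 is a leaf — visit 25.
  Visit 10.
  At 10: no right child.

8 4 1 11 38 21 35 33 25 10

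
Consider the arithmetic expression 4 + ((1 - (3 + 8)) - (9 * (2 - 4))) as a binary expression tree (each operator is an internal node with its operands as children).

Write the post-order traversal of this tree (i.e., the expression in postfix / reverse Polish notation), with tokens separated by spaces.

4 1 3 8 + - 9 2 4 - * - +

Post-order on an expression tree gives postfix notation: for each operator, emit left operand, right operand, then the operator.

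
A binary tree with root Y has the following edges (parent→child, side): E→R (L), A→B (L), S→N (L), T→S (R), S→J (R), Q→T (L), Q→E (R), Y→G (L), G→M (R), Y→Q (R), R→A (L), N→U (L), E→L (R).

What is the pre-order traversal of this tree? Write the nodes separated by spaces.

Pre-order visits the node, then its left subtree, then its right subtree.
Visit Y.
At Y: go left to G.
  Visit G.
  At G: no left child.
  At G: go right to M.
    M is a leaf — visit M.
At Y: go right to Q.
  Visit Q.
  At Q: go left to T.
    Visit T.
    At T: no left child.
    At T: go right to S.
      Visit S.
      At S: go left to N.
        Visit N.
        At N: go left to U.
          U is a leaf — visit U.
        At N: no right child.
      At S: go right to J.
        J is a leaf — visit J.
  At Q: go right to E.
    Visit E.
    At E: go left to R.
      Visit R.
      At R: go left to A.
        Visit A.
        At A: go left to B.
          B is a leaf — visit B.
        At A: no right child.
      At R: no right child.
    At E: go right to L.
      L is a leaf — visit L.

Y G M Q T S N U J E R A B L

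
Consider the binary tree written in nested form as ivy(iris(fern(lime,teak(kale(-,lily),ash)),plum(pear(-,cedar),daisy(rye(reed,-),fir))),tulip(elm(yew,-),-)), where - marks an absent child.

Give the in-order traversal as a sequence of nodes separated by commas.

In-order visits the left subtree, then the node, then the right subtree.
At ivy: go left to iris.
  At iris: go left to fern.
    At fern: go left to lime.
      lime is a leaf — visit lime.
    Visit fern.
    At fern: go right to teak.
      At teak: go left to kale.
        At kale: no left child.
        Visit kale.
        At kale: go right to lily.
          lily is a leaf — visit lily.
      Visit teak.
      At teak: go right to ash.
        ash is a leaf — visit ash.
  Visit iris.
  At iris: go right to plum.
    At plum: go left to pear.
      At pear: no left child.
      Visit pear.
      At pear: go right to cedar.
        cedar is a leaf — visit cedar.
    Visit plum.
    At plum: go right to daisy.
      At daisy: go left to rye.
        At rye: go left to reed.
          reed is a leaf — visit reed.
        Visit rye.
        At rye: no right child.
      Visit daisy.
      At daisy: go right to fir.
        fir is a leaf — visit fir.
Visit ivy.
At ivy: go right to tulip.
  At tulip: go left to elm.
    At elm: go left to yew.
      yew is a leaf — visit yew.
    Visit elm.
    At elm: no right child.
  Visit tulip.
  At tulip: no right child.

lime, fern, kale, lily, teak, ash, iris, pear, cedar, plum, reed, rye, daisy, fir, ivy, yew, elm, tulip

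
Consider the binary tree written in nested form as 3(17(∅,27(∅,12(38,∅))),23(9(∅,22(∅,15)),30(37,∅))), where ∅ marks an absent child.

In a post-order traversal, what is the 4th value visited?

Post-order visits the left subtree, then the right subtree, then the node.
At 3: go left to 17.
  At 17: no left child.
  At 17: go right to 27.
    At 27: no left child.
    At 27: go right to 12.
      At 12: go left to 38.
        38 is a leaf — visit 38.
      At 12: no right child.
      Visit 12.
    Visit 27.
  Visit 17.
At 3: go right to 23.
  At 23: go left to 9.
    At 9: no left child.
    At 9: go right to 22.
      At 22: no left child.
      At 22: go right to 15.
        15 is a leaf — visit 15.
      Visit 22.
    Visit 9.
  At 23: go right to 30.
    At 30: go left to 37.
      37 is a leaf — visit 37.
    At 30: no right child.
    Visit 30.
  Visit 23.
Visit 3.
Full post-order sequence: 38, 12, 27, 17, 15, 22, 9, 37, 30, 23, 3.

17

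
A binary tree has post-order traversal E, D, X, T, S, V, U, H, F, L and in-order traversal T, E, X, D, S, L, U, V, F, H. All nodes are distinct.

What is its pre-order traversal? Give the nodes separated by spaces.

The last element of post-order is the root; it splits in-order into left and right subtrees.
Root L: left subtree has 5 nodes {T, E, X, D, S}, right has 4 {U, V, F, H}.
  Root S: left subtree has 4 nodes {T, E, X, D}, right has 0 { }.
    Root T: left subtree has 0 nodes { }, right has 3 {E, X, D}.
      Root X: left subtree has 1 node {E}, right has 1 {D}.
  Root F: left subtree has 2 nodes {U, V}, right has 1 {H}.
    Root U: left subtree has 0 nodes { }, right has 1 {V}.

L S T X E D F U V H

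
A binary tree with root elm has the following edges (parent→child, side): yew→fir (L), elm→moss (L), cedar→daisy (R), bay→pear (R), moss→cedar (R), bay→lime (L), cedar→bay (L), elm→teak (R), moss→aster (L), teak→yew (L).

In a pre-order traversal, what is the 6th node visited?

lime

Pre-order visits the node, then its left subtree, then its right subtree.
Visit elm.
At elm: go left to moss.
  Visit moss.
  At moss: go left to aster.
    aster is a leaf — visit aster.
  At moss: go right to cedar.
    Visit cedar.
    At cedar: go left to bay.
      Visit bay.
      At bay: go left to lime.
        lime is a leaf — visit lime.
      At bay: go right to pear.
        pear is a leaf — visit pear.
    At cedar: go right to daisy.
      daisy is a leaf — visit daisy.
At elm: go right to teak.
  Visit teak.
  At teak: go left to yew.
    Visit yew.
    At yew: go left to fir.
      fir is a leaf — visit fir.
    At yew: no right child.
  At teak: no right child.
Full pre-order sequence: elm, moss, aster, cedar, bay, lime, pear, daisy, teak, yew, fir.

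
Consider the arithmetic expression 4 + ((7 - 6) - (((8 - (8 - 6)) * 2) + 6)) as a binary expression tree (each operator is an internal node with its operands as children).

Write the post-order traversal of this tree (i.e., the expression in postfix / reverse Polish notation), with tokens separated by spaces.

Post-order on an expression tree gives postfix notation: for each operator, emit left operand, right operand, then the operator.

4 7 6 - 8 8 6 - - 2 * 6 + - +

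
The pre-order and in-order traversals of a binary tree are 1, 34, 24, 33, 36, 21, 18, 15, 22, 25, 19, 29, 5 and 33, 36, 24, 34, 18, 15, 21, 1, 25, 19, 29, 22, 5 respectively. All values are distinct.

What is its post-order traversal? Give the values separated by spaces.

36 33 24 15 18 21 34 29 19 25 5 22 1

The first element of pre-order is the root; it splits in-order into left and right subtrees.
Root 1: left subtree has 7 nodes {33, 36, 24, 34, 18, 15, 21}, right has 5 {25, 19, 29, 22, 5}.
  Root 34: left subtree has 3 nodes {33, 36, 24}, right has 3 {18, 15, 21}.
    Root 24: left subtree has 2 nodes {33, 36}, right has 0 { }.
      Root 33: left subtree has 0 nodes { }, right has 1 {36}.
    Root 21: left subtree has 2 nodes {18, 15}, right has 0 { }.
      Root 18: left subtree has 0 nodes { }, right has 1 {15}.
  Root 22: left subtree has 3 nodes {25, 19, 29}, right has 1 {5}.
    Root 25: left subtree has 0 nodes { }, right has 2 {19, 29}.
      Root 19: left subtree has 0 nodes { }, right has 1 {29}.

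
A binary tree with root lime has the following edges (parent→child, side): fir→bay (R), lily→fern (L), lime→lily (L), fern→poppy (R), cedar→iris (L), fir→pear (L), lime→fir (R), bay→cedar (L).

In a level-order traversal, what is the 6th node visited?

Level-order visits nodes level by level from the root, left to right within each level.
Level 0: lime
Level 1: lily, fir
Level 2: fern, pear, bay
Level 3: poppy, cedar
Level 4: iris
Full level-order sequence: lime, lily, fir, fern, pear, bay, poppy, cedar, iris.

bay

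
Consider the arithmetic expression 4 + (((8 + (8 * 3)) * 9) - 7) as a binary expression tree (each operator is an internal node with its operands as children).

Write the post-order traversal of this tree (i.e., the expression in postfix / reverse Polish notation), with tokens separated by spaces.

4 8 8 3 * + 9 * 7 - +

Post-order on an expression tree gives postfix notation: for each operator, emit left operand, right operand, then the operator.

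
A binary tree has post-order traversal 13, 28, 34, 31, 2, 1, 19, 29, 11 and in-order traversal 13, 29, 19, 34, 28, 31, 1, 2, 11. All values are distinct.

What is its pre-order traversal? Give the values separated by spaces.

11 29 13 19 1 31 34 28 2

The last element of post-order is the root; it splits in-order into left and right subtrees.
Root 11: left subtree has 8 nodes {13, 29, 19, 34, 28, 31, 1, 2}, right has 0 { }.
  Root 29: left subtree has 1 node {13}, right has 6 {19, 34, 28, 31, 1, 2}.
    Root 19: left subtree has 0 nodes { }, right has 5 {34, 28, 31, 1, 2}.
      Root 1: left subtree has 3 nodes {34, 28, 31}, right has 1 {2}.
        Root 31: left subtree has 2 nodes {34, 28}, right has 0 { }.
          Root 34: left subtree has 0 nodes { }, right has 1 {28}.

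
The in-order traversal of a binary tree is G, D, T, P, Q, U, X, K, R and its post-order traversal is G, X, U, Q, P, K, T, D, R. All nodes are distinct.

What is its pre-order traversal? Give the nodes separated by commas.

The last element of post-order is the root; it splits in-order into left and right subtrees.
Root R: left subtree has 8 nodes {G, D, T, P, Q, U, X, K}, right has 0 { }.
  Root D: left subtree has 1 node {G}, right has 6 {T, P, Q, U, X, K}.
    Root T: left subtree has 0 nodes { }, right has 5 {P, Q, U, X, K}.
      Root K: left subtree has 4 nodes {P, Q, U, X}, right has 0 { }.
        Root P: left subtree has 0 nodes { }, right has 3 {Q, U, X}.
          Root Q: left subtree has 0 nodes { }, right has 2 {U, X}.
            Root U: left subtree has 0 nodes { }, right has 1 {X}.

R, D, G, T, K, P, Q, U, X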